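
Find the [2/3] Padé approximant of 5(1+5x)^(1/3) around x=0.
(875*x**2/18 + 100*x/3 + 5)/(-125*x**3/162 + 25*x**2/6 + 5*x + 1)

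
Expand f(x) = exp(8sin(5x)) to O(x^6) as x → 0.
1 + 40*x + 800*x**2 + 10500*x**3 + 100000*x**4 + 2160625*x**5/3 + O(x**6)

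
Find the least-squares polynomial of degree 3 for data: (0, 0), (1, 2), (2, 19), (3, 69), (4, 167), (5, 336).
-17/126 + (995/756)x + (-118/63)x² + (325/108)x³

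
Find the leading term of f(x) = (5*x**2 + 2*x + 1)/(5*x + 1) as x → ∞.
x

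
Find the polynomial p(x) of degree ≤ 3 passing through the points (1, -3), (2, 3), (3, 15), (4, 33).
3*x**2 - 3*x - 3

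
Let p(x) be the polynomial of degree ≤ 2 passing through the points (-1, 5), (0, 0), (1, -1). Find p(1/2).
-1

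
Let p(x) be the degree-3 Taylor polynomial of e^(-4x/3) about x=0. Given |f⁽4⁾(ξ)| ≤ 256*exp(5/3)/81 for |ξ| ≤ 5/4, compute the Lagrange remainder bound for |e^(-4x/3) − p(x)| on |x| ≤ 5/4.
625*exp(5/3)/1944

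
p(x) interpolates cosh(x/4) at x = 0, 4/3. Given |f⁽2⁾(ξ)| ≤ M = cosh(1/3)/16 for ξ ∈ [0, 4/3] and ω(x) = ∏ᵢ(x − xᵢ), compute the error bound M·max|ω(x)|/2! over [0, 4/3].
cosh(1/3)/72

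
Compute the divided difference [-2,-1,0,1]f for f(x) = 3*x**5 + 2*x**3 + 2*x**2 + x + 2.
17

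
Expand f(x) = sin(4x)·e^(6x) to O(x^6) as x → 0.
4*x + 24*x**2 + 184*x**3/3 + 80*x**4 + 488*x**5/15 + O(x**6)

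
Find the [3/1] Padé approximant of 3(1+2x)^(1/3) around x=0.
(-8*x**3/27 + 4*x**2/3 + 6*x + 3)/(4*x/3 + 1)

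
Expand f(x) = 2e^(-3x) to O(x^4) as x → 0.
2 - 6*x + 9*x**2 - 9*x**3 + O(x**4)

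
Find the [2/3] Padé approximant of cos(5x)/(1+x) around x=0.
(1 - 125*x**2/12)/(25*x**3/12 + 25*x**2/12 + x + 1)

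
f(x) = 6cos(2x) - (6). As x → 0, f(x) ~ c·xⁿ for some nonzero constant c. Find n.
2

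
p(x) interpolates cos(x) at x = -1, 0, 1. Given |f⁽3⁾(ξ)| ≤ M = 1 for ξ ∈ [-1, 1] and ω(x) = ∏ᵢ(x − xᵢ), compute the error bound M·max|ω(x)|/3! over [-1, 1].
sqrt(3)/27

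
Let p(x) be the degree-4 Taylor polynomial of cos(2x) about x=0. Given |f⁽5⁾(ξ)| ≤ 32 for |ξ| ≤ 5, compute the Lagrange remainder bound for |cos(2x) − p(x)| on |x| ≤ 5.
2500/3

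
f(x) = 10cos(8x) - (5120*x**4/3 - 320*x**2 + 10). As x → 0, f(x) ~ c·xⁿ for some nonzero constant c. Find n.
6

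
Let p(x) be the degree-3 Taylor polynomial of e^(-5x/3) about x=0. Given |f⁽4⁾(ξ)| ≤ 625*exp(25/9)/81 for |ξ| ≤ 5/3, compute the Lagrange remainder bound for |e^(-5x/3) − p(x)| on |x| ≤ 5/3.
390625*exp(25/9)/157464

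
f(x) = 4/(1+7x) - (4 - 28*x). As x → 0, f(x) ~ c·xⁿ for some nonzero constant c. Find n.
2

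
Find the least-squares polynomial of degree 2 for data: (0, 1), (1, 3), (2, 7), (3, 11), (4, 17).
33/35 + (12/7)x + (4/7)x²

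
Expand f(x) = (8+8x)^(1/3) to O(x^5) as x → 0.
2 + 2*x/3 - 2*x**2/9 + 10*x**3/81 - 20*x**4/243 + O(x**5)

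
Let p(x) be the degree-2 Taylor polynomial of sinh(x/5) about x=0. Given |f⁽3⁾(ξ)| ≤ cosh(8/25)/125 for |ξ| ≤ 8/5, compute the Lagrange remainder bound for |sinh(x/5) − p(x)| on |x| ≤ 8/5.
256*cosh(8/25)/46875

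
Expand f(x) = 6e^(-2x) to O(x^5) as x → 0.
6 - 12*x + 12*x**2 - 8*x**3 + 4*x**4 + O(x**5)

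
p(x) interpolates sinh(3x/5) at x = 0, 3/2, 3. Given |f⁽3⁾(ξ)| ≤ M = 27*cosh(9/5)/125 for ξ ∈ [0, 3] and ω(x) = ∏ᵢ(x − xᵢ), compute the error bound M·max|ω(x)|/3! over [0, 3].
27*sqrt(3)*cosh(9/5)/1000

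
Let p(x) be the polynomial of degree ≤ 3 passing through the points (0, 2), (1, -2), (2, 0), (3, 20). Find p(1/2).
0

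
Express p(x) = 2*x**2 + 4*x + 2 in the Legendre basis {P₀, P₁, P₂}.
(8/3)P₀ + (4)P₁ + (4/3)P₂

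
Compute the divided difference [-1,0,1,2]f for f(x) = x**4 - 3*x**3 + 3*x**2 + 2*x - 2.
-1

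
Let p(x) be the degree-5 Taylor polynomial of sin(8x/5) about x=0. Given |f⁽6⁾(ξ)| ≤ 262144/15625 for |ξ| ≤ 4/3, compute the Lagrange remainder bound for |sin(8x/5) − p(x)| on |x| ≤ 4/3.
67108864/512578125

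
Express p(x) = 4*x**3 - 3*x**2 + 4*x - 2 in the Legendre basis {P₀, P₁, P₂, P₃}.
(-3)P₀ + (32/5)P₁ + (-2)P₂ + (8/5)P₃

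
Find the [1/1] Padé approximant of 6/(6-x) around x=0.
1/(1 - x/6)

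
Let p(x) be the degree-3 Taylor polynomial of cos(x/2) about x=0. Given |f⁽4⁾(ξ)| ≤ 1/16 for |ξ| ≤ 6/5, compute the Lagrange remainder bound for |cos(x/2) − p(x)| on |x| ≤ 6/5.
27/5000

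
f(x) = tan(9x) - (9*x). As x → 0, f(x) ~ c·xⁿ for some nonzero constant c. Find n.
3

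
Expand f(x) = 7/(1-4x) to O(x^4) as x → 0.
7 + 28*x + 112*x**2 + 448*x**3 + O(x**4)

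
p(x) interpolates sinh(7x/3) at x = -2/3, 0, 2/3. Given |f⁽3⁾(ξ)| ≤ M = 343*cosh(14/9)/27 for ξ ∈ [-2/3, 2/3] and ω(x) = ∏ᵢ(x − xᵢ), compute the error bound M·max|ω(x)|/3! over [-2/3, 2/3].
2744*sqrt(3)*cosh(14/9)/19683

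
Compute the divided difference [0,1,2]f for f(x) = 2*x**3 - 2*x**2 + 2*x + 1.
4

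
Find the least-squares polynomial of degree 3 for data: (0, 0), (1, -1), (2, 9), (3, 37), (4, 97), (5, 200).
-23/126 + (-673/756)x + (-295/252)x² + (101/54)x³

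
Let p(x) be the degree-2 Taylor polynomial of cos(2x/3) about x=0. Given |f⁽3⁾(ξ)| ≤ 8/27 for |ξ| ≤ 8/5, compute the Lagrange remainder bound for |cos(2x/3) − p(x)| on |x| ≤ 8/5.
2048/10125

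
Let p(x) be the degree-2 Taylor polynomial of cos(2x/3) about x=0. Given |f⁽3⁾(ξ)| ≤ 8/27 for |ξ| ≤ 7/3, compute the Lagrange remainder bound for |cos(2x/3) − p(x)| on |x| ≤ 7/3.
1372/2187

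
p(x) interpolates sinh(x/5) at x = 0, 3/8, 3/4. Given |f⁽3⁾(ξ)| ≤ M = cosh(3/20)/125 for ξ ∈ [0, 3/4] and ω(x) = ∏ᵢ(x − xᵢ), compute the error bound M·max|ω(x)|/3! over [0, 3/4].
sqrt(3)*cosh(3/20)/64000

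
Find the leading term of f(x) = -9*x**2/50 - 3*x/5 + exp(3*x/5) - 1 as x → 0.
9*x**3/250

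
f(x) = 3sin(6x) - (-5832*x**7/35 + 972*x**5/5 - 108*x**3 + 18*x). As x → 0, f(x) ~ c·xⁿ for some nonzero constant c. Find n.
9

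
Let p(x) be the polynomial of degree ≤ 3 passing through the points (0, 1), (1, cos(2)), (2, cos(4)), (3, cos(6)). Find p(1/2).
15*cos(2)/16 + cos(6)/16 - 5*cos(4)/16 + 5/16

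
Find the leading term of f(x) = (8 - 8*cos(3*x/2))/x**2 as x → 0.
9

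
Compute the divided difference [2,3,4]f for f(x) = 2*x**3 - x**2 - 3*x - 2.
17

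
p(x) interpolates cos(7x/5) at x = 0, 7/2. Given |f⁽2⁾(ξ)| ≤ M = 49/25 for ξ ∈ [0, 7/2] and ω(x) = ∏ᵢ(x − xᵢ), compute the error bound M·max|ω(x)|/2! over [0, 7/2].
2401/800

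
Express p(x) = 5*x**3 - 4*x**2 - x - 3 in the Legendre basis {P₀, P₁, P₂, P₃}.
(-13/3)P₀ + (2)P₁ + (-8/3)P₂ + (2)P₃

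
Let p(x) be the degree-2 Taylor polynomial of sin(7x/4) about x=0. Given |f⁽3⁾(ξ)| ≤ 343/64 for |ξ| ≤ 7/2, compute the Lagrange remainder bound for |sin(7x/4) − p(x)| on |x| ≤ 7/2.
117649/3072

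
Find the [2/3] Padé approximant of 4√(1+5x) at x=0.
(175*x**2/4 + 28*x + 4)/(-25*x**3/32 + 45*x**2/16 + 9*x/2 + 1)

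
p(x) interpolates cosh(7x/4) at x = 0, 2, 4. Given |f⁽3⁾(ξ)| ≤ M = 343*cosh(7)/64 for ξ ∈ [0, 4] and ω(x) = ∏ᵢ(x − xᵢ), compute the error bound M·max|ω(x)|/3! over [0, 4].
343*sqrt(3)*cosh(7)/216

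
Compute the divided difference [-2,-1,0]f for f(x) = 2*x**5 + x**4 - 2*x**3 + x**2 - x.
-16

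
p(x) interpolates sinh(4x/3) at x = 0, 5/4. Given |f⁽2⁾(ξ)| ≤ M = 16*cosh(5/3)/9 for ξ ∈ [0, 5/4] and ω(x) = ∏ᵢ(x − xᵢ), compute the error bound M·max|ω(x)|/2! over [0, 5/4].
25*cosh(5/3)/72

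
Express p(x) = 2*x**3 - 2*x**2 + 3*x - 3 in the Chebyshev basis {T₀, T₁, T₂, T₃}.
(-4)T₀ + (9/2)T₁ - T₂ + (1/2)T₃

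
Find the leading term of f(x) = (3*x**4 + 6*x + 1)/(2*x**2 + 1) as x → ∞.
3*x**2/2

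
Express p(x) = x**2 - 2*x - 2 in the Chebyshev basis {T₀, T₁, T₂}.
(-3/2)T₀ + (-2)T₁ + (1/2)T₂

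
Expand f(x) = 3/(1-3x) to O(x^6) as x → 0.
3 + 9*x + 27*x**2 + 81*x**3 + 243*x**4 + 729*x**5 + O(x**6)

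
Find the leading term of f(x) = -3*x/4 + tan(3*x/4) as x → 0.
9*x**3/64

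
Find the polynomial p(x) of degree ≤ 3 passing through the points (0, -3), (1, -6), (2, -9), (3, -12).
-3*x - 3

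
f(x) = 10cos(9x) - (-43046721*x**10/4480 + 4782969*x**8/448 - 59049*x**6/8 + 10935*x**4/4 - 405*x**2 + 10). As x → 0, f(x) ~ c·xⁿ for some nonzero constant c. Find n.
12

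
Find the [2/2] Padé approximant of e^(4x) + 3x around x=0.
(37*x**2/3 + 8*x + 1)/(-8*x**2/3 + x + 1)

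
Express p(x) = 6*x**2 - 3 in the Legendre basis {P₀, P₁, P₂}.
-P₀ + (4)P₂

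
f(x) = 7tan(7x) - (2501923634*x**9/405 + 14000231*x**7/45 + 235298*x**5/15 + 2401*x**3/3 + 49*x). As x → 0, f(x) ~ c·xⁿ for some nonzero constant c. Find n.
11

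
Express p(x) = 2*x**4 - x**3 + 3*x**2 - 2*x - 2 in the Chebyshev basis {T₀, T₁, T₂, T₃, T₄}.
(1/4)T₀ + (-11/4)T₁ + (5/2)T₂ + (-1/4)T₃ + (1/4)T₄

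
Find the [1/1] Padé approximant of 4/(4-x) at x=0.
1/(1 - x/4)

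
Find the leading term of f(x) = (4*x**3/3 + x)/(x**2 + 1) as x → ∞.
4*x/3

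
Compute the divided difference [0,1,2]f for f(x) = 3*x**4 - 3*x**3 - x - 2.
12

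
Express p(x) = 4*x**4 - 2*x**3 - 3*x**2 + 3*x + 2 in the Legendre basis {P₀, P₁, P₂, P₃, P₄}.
(9/5)P₀ + (9/5)P₁ + (2/7)P₂ + (-4/5)P₃ + (32/35)P₄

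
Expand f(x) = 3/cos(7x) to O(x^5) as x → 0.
3 + 147*x**2/2 + 12005*x**4/8 + O(x**5)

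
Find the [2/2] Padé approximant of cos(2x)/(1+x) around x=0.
(-4*x**2/3 - x/3 + 1)/(x**2/3 + 2*x/3 + 1)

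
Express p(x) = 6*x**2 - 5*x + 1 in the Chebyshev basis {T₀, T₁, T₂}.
(4)T₀ + (-5)T₁ + (3)T₂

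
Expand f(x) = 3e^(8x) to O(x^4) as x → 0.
3 + 24*x + 96*x**2 + 256*x**3 + O(x**4)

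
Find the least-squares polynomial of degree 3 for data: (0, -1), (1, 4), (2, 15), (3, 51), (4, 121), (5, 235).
-40/63 + (485/189)x + (-283/252)x² + (217/108)x³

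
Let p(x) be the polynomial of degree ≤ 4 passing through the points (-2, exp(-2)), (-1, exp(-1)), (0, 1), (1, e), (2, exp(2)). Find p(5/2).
(-420*exp(3) - 180*e + 35 + 378*exp(2) + 315*exp(4))*exp(-2)/128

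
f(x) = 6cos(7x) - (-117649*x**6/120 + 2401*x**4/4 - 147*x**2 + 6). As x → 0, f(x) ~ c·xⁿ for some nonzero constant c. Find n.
8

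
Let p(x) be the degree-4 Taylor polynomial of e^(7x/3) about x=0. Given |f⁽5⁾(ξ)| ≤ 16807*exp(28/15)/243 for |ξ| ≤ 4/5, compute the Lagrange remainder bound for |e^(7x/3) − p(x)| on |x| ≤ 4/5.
2151296*exp(28/15)/11390625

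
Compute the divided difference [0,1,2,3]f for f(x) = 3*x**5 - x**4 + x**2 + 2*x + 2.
69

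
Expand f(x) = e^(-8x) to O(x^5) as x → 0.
1 - 8*x + 32*x**2 - 256*x**3/3 + 512*x**4/3 + O(x**5)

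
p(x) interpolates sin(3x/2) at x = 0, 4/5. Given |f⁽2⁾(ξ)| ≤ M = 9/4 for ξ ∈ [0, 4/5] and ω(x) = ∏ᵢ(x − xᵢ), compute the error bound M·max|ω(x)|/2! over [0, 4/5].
9/50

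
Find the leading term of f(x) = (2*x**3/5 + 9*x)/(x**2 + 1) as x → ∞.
2*x/5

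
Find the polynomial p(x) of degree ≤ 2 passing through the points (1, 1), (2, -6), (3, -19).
-3*x**2 + 2*x + 2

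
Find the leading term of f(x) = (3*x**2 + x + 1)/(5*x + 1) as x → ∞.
3*x/5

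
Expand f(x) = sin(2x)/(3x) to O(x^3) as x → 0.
2/3 - 4*x**2/9 + O(x**3)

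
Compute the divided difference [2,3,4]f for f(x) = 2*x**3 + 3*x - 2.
18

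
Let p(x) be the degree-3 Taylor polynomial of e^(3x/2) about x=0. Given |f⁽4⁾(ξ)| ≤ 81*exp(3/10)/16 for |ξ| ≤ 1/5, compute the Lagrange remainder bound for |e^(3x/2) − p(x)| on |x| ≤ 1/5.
27*exp(3/10)/80000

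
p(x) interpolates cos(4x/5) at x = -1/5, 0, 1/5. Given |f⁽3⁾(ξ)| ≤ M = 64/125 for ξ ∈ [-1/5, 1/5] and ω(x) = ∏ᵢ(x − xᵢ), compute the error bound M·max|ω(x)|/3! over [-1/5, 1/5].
64*sqrt(3)/421875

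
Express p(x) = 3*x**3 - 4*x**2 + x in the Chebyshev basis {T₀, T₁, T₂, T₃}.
(-2)T₀ + (13/4)T₁ + (-2)T₂ + (3/4)T₃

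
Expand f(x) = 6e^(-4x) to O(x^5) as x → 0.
6 - 24*x + 48*x**2 - 64*x**3 + 64*x**4 + O(x**5)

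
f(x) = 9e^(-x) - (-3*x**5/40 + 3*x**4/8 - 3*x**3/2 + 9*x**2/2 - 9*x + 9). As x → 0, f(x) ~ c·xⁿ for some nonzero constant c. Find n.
6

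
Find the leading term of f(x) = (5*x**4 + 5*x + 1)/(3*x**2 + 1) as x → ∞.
5*x**2/3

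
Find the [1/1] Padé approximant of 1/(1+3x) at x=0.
1/(3*x + 1)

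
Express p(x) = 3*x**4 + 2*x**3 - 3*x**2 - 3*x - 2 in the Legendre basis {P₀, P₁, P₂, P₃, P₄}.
(-12/5)P₀ + (-9/5)P₁ + (-2/7)P₂ + (4/5)P₃ + (24/35)P₄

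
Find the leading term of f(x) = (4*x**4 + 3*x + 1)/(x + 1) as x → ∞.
4*x**3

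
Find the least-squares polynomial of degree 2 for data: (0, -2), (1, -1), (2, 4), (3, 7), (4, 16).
-2 + (2/5)x + x²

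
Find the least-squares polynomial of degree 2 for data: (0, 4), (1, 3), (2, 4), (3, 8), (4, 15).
144/35 + (-191/70)x + (19/14)x²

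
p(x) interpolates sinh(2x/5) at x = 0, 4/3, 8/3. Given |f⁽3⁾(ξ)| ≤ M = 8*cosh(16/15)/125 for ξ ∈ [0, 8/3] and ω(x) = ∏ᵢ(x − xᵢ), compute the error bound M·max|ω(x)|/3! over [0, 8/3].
512*sqrt(3)*cosh(16/15)/91125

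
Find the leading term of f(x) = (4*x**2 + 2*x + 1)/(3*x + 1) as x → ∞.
4*x/3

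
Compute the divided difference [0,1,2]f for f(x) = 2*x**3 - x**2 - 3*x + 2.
5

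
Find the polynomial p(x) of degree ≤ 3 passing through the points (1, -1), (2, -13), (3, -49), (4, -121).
-2*x**3 + 2*x - 1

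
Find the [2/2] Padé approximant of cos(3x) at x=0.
(1 - 15*x**2/4)/(3*x**2/4 + 1)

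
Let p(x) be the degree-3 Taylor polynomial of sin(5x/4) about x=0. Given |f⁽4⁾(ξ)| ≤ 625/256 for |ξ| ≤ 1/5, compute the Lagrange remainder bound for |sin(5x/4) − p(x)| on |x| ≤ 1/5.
1/6144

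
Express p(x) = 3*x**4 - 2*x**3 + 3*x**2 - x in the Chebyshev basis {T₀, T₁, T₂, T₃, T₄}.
(21/8)T₀ + (-5/2)T₁ + (3)T₂ + (-1/2)T₃ + (3/8)T₄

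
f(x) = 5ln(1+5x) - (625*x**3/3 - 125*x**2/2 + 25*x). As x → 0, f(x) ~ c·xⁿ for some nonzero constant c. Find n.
4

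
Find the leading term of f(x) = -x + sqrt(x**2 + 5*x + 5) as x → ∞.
5/2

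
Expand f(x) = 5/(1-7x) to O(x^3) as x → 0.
5 + 35*x + 245*x**2 + O(x**3)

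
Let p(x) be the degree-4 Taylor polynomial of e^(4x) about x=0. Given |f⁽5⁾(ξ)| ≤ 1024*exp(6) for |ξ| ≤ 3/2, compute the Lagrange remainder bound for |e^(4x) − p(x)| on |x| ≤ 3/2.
324*exp(6)/5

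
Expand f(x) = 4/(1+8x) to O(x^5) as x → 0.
4 - 32*x + 256*x**2 - 2048*x**3 + 16384*x**4 + O(x**5)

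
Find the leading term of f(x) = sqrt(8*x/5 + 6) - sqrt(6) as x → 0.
2*sqrt(6)*x/15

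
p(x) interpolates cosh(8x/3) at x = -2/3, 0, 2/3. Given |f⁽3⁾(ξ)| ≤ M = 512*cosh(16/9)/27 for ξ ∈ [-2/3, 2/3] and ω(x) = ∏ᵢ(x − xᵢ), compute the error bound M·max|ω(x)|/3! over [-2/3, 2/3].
4096*sqrt(3)*cosh(16/9)/19683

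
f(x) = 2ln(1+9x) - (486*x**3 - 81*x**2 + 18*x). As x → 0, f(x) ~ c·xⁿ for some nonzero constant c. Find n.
4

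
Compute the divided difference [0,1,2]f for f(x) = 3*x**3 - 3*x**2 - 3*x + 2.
6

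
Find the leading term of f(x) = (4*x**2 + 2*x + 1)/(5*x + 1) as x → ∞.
4*x/5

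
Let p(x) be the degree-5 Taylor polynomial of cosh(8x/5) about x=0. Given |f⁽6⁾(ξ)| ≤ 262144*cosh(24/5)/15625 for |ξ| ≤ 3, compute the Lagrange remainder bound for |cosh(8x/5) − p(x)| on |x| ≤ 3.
1327104*cosh(24/5)/78125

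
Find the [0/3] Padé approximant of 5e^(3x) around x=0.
5/(-9*x**3/2 + 9*x**2/2 - 3*x + 1)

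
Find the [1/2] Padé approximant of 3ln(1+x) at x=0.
3*x/(-x**2/12 + x/2 + 1)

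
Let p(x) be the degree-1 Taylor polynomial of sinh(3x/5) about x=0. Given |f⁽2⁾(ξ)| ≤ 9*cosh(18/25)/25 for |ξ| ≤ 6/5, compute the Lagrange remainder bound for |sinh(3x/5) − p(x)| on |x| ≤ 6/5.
162*cosh(18/25)/625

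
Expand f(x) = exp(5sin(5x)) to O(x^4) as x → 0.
1 + 25*x + 625*x**2/2 + 2500*x**3 + O(x**4)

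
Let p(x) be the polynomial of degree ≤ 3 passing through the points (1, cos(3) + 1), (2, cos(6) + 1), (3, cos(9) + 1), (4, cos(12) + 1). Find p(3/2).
5*cos(3)/16 + cos(12)/16 - 5*cos(9)/16 + 15*cos(6)/16 + 1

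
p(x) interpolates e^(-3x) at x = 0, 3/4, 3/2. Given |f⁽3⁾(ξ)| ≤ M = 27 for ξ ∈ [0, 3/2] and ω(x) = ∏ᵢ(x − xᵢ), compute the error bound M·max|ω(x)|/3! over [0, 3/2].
27*sqrt(3)/64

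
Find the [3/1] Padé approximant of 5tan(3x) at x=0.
45*x**3 + 15*x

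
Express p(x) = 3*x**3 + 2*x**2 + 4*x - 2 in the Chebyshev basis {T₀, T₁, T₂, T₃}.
-T₀ + (25/4)T₁ + T₂ + (3/4)T₃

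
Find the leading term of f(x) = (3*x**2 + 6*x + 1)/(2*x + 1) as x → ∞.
3*x/2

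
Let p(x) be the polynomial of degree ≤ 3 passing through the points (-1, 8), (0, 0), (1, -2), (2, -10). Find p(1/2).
-1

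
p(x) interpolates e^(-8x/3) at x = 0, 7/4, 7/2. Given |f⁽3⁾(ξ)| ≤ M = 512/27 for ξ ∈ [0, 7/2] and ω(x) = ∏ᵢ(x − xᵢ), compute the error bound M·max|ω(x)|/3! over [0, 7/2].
2744*sqrt(3)/729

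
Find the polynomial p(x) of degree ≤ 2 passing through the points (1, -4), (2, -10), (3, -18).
-x**2 - 3*x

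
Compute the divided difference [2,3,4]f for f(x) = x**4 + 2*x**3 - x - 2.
73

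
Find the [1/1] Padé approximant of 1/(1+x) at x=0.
1/(x + 1)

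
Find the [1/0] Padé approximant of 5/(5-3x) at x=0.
3*x/5 + 1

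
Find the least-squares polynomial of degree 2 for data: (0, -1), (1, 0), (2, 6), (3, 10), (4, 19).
-6/5 + x + x²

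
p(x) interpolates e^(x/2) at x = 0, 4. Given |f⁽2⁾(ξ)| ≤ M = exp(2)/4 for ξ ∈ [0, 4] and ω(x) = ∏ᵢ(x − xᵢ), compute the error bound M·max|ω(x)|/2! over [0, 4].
exp(2)/2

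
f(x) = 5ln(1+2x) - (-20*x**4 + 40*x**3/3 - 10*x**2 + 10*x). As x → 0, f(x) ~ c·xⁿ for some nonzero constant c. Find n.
5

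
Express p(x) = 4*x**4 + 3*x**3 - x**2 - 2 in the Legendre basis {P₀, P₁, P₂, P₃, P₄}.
(-23/15)P₀ + (9/5)P₁ + (34/21)P₂ + (6/5)P₃ + (32/35)P₄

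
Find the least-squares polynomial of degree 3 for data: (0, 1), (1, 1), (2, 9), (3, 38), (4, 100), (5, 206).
15/14 + (-17/28)x + (-47/28)x² + (2)x³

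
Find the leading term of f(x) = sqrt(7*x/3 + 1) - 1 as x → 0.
7*x/6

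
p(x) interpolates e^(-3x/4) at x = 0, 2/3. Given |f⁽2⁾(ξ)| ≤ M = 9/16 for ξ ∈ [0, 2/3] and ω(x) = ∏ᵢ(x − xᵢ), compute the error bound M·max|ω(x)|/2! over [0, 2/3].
1/32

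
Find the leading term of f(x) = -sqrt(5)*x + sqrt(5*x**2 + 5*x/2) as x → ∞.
sqrt(5)/4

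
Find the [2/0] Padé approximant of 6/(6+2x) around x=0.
x**2/9 - x/3 + 1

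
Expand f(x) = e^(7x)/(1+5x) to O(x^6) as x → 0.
1 + 2*x + 29*x**2/2 - 46*x**3/3 + 4241*x**4/24 - 44609*x**5/60 + O(x**6)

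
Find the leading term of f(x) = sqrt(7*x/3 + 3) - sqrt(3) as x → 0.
7*sqrt(3)*x/18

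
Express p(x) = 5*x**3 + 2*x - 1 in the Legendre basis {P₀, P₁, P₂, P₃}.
-P₀ + (5)P₁ + (2)P₃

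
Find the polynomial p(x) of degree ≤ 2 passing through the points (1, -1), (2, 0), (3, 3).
x**2 - 2*x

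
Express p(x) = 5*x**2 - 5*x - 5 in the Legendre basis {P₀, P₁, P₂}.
(-10/3)P₀ + (-5)P₁ + (10/3)P₂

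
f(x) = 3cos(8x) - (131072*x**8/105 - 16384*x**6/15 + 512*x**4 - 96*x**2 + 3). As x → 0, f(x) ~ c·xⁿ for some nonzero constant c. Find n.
10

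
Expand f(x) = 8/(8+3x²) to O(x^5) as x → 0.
1 - 3*x**2/8 + 9*x**4/64 + O(x**5)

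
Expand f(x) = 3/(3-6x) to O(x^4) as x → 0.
1 + 2*x + 4*x**2 + 8*x**3 + O(x**4)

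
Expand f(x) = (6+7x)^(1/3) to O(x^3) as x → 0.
6**(1/3) + 7*6**(1/3)*x/18 - 49*6**(1/3)*x**2/324 + O(x**3)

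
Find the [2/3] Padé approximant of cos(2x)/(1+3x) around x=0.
(1 - 5*x**2/3)/(x**3 + x**2/3 + 3*x + 1)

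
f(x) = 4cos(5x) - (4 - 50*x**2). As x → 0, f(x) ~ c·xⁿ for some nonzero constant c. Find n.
4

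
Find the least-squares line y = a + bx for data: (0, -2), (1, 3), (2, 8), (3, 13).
a = -2, b = 5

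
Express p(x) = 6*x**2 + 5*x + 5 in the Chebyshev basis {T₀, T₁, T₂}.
(8)T₀ + (5)T₁ + (3)T₂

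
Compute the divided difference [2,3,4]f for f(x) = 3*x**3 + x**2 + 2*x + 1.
28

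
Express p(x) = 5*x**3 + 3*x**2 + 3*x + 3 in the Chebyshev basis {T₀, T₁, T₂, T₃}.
(9/2)T₀ + (27/4)T₁ + (3/2)T₂ + (5/4)T₃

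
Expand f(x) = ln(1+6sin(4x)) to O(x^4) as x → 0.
24*x - 288*x**2 + 4544*x**3 + O(x**4)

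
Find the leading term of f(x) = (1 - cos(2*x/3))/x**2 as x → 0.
2/9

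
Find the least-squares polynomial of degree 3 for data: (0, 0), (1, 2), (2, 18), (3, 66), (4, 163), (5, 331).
-5/42 + (515/252)x + (-229/84)x² + (28/9)x³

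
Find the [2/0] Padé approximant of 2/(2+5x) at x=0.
25*x**2/4 - 5*x/2 + 1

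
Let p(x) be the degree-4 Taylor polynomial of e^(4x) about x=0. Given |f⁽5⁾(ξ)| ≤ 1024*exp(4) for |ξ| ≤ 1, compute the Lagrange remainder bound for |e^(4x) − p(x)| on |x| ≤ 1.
128*exp(4)/15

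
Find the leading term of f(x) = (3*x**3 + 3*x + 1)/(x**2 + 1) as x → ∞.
3*x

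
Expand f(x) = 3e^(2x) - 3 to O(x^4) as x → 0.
6*x + 6*x**2 + 4*x**3 + O(x**4)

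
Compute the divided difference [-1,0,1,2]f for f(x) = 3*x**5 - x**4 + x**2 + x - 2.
13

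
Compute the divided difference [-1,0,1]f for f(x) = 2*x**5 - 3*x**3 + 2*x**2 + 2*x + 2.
2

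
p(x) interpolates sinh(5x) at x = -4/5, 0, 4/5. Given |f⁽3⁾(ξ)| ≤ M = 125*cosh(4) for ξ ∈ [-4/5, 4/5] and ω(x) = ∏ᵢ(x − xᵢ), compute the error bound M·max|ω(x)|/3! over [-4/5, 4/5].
64*sqrt(3)*cosh(4)/27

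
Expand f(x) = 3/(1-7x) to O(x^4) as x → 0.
3 + 21*x + 147*x**2 + 1029*x**3 + O(x**4)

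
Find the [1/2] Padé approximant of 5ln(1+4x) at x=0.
20*x/(-4*x**2/3 + 2*x + 1)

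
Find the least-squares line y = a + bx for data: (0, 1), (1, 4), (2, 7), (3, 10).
a = 1, b = 3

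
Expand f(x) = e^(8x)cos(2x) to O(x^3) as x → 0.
1 + 8*x + 30*x**2 + O(x**3)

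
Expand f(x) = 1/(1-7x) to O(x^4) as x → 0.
1 + 7*x + 49*x**2 + 343*x**3 + O(x**4)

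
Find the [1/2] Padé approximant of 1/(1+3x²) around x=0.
1/(3*x**2 + 1)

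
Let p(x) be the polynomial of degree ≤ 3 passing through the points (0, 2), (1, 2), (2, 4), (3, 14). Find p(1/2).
17/8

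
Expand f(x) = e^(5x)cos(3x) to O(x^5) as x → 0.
1 + 5*x + 8*x**2 - 5*x**3/3 - 161*x**4/6 + O(x**5)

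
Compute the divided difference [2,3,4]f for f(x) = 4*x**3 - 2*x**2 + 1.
34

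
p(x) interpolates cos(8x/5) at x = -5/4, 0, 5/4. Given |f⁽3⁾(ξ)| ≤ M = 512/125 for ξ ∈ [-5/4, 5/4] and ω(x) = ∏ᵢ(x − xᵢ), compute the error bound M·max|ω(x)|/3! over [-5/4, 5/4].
8*sqrt(3)/27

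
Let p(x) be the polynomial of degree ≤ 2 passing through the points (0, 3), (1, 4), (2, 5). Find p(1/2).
7/2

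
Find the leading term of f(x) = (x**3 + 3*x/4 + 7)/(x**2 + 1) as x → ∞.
x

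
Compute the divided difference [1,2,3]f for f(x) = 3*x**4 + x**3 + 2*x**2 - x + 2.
83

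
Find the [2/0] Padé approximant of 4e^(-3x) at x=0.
18*x**2 - 12*x + 4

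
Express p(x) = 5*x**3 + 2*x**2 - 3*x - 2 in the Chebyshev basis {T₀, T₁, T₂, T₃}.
-T₀ + (3/4)T₁ + T₂ + (5/4)T₃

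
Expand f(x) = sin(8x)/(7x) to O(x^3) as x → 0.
8/7 - 256*x**2/21 + O(x**3)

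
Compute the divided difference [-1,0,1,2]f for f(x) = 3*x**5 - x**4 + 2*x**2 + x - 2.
13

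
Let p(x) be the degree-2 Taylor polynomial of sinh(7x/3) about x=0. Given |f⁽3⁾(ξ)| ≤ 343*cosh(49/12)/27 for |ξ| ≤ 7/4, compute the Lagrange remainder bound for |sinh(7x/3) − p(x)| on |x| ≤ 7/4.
117649*cosh(49/12)/10368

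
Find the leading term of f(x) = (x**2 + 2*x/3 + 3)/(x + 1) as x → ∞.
x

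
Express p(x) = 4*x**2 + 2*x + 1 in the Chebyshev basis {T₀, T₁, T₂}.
(3)T₀ + (2)T₁ + (2)T₂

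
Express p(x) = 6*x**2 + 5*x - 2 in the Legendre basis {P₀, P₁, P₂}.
(5)P₁ + (4)P₂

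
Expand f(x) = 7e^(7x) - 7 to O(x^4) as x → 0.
49*x + 343*x**2/2 + 2401*x**3/6 + O(x**4)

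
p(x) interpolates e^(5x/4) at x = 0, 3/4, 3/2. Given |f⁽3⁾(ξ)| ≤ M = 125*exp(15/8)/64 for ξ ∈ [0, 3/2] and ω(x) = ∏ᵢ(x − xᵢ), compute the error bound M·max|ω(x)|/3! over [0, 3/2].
125*sqrt(3)*exp(15/8)/4096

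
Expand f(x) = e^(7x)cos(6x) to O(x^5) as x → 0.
1 + 7*x + 13*x**2/2 - 413*x**3/6 - 6887*x**4/24 + O(x**5)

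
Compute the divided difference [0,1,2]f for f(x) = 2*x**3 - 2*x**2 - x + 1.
4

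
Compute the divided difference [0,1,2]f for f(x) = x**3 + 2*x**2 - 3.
5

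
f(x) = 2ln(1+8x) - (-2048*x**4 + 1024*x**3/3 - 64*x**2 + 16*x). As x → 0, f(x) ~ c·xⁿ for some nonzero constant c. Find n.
5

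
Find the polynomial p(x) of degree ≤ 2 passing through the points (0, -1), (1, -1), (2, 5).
3*x**2 - 3*x - 1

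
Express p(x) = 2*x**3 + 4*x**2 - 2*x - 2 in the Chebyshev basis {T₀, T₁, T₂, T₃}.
(-1/2)T₁ + (2)T₂ + (1/2)T₃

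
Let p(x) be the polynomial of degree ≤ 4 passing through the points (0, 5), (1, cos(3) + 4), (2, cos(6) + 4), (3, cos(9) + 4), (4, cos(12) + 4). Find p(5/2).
15*cos(9)/32 - 5*cos(12)/128 - 5*cos(3)/32 + 45*cos(6)/64 + 515/128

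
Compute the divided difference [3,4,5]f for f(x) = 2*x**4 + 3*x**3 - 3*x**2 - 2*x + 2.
227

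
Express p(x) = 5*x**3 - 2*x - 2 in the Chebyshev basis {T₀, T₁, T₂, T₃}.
(-2)T₀ + (7/4)T₁ + (5/4)T₃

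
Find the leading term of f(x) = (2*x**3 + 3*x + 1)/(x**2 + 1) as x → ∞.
2*x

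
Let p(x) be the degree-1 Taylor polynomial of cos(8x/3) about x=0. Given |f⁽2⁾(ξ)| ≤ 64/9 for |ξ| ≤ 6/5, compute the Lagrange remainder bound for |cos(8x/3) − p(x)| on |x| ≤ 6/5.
128/25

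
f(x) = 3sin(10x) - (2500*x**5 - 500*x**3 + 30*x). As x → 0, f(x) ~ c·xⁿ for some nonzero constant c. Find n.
7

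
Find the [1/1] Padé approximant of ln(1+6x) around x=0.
6*x/(3*x + 1)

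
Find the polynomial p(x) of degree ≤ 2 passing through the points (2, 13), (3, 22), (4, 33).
x**2 + 4*x + 1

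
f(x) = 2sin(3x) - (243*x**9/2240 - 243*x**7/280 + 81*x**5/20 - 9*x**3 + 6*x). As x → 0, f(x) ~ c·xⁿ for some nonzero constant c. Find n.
11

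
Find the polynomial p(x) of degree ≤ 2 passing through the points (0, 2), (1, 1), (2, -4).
-2*x**2 + x + 2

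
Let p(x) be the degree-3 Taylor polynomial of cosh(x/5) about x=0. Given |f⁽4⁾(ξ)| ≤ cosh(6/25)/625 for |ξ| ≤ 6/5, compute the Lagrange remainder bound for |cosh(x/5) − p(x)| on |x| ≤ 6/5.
54*cosh(6/25)/390625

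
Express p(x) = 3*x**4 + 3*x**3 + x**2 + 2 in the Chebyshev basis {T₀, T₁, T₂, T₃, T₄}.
(29/8)T₀ + (9/4)T₁ + (2)T₂ + (3/4)T₃ + (3/8)T₄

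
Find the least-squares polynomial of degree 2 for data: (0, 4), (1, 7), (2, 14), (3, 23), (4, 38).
144/35 + (34/35)x + (13/7)x²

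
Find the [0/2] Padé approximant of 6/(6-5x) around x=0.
1/(1 - 5*x/6)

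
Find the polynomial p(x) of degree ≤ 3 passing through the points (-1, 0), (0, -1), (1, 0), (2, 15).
2*x**3 + x**2 - 2*x - 1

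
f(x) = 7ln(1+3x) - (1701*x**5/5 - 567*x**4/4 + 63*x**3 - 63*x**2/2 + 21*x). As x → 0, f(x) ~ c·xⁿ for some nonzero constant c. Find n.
6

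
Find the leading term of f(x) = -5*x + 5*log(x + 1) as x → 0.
-5*x**2/2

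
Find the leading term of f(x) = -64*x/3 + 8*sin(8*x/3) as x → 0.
-2048*x**3/81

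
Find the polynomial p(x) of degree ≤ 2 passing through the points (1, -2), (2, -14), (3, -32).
-3*x**2 - 3*x + 4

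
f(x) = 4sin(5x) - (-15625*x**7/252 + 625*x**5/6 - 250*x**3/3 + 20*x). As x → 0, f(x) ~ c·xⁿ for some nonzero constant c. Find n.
9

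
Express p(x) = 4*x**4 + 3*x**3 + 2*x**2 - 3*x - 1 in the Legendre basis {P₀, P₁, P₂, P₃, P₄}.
(7/15)P₀ + (-6/5)P₁ + (76/21)P₂ + (6/5)P₃ + (32/35)P₄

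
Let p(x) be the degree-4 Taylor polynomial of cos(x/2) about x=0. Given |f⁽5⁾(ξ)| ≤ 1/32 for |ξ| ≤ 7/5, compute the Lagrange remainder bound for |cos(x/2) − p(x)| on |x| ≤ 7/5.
16807/12000000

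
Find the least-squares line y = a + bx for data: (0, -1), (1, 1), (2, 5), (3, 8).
a = -7/5, b = 31/10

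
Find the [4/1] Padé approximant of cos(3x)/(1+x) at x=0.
(27*x**4/8 - 9*x**2/2 + 1)/(x + 1)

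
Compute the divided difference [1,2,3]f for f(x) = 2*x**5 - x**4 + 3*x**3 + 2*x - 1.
173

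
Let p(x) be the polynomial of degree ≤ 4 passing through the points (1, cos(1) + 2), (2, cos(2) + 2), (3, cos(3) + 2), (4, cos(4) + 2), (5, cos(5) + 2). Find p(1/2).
189*cos(3)/64 + 35*cos(5)/128 - 45*cos(4)/32 + 315*cos(1)/128 - 105*cos(2)/32 + 2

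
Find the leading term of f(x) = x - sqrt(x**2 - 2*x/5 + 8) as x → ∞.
1/5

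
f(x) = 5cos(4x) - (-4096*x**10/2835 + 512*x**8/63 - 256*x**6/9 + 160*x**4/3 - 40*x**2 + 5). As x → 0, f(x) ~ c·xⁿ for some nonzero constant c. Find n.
12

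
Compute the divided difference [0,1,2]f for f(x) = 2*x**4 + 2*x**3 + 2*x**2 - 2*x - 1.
22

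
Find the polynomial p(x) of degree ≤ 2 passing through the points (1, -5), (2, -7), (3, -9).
-2*x - 3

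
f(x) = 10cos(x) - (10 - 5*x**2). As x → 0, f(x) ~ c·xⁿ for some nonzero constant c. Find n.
4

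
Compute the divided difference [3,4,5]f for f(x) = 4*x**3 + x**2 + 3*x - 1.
49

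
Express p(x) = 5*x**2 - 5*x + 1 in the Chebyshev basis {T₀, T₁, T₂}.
(7/2)T₀ + (-5)T₁ + (5/2)T₂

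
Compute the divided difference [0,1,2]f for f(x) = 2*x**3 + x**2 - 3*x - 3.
7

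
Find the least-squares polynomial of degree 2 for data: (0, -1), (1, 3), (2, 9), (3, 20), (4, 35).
-26/35 + (83/70)x + (27/14)x²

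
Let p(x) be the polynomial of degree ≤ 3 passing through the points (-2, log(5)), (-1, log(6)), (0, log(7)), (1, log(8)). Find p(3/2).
log(384*2**(7/8)*3**(5/16)*4730908711279296875**(1/16)/1715)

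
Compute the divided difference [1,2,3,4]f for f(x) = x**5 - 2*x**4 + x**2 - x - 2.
45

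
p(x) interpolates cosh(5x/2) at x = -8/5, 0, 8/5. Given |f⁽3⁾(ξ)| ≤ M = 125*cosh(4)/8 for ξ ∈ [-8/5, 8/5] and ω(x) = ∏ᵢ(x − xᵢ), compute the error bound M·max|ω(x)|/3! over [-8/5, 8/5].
64*sqrt(3)*cosh(4)/27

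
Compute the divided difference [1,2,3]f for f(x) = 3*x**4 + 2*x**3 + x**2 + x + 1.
88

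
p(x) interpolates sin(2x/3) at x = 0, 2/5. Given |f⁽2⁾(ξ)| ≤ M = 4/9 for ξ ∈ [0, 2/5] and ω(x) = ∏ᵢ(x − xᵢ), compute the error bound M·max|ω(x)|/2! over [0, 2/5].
2/225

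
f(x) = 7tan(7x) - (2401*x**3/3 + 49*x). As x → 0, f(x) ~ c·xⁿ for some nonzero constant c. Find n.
5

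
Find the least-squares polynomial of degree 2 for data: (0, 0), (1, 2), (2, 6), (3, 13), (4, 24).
1/5 + (-1/10)x + (3/2)x²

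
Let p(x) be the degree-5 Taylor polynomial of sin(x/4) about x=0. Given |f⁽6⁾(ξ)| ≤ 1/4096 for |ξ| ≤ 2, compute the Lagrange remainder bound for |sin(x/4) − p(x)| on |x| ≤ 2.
1/46080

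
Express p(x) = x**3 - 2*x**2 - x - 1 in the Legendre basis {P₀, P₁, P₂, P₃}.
(-5/3)P₀ + (-2/5)P₁ + (-4/3)P₂ + (2/5)P₃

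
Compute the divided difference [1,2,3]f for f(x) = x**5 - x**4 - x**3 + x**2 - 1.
60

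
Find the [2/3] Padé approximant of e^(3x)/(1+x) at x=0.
(3*x**2/4 + 6*x/5 + 1)/(3*x**3/10 - 3*x**2/20 - 4*x/5 + 1)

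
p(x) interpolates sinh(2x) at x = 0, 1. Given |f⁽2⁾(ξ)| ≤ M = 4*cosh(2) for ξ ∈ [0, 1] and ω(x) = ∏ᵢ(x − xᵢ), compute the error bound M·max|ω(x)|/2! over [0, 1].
cosh(2)/2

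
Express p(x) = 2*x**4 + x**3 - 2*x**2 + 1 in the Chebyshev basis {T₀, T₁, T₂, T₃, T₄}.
(3/4)T₀ + (3/4)T₁ + (1/4)T₃ + (1/4)T₄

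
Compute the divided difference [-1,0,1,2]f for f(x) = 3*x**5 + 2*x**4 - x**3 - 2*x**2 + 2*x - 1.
18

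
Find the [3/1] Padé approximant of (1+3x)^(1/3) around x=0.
(-x**3/3 + x**2 + 3*x + 1)/(2*x + 1)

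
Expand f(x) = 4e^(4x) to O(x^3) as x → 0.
4 + 16*x + 32*x**2 + O(x**3)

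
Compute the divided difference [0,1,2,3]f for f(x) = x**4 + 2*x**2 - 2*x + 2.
6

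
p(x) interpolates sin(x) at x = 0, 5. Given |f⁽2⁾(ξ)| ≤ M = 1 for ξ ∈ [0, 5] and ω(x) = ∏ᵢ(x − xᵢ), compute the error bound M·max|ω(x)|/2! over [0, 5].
25/8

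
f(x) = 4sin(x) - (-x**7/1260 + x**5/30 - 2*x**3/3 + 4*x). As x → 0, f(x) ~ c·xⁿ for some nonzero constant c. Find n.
9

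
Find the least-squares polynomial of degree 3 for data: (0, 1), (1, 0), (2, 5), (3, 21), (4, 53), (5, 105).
65/63 + (-1007/378)x + (191/252)x² + (85/108)x³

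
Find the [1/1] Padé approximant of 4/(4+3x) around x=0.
1/(3*x/4 + 1)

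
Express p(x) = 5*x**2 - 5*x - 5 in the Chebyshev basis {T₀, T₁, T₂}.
(-5/2)T₀ + (-5)T₁ + (5/2)T₂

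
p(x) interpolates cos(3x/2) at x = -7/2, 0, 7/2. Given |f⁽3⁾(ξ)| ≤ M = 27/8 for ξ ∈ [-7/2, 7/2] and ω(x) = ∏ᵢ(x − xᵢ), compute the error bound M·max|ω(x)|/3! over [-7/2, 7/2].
343*sqrt(3)/64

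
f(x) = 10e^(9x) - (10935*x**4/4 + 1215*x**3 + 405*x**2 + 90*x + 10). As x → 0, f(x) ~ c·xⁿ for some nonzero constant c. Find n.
5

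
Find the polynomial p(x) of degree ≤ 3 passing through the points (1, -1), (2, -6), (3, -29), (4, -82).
-2*x**3 + 3*x**2 - 2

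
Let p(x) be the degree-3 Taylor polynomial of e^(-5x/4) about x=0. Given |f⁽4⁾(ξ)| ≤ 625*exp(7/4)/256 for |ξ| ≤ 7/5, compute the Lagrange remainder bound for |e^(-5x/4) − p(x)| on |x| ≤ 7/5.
2401*exp(7/4)/6144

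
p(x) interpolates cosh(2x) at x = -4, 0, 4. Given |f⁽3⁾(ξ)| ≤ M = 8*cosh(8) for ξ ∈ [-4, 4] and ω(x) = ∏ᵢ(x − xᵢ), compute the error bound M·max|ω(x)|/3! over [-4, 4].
512*sqrt(3)*cosh(8)/27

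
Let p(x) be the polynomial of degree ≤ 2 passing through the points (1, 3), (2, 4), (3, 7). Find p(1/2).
13/4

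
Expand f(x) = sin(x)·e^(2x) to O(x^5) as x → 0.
x + 2*x**2 + 11*x**3/6 + x**4 + O(x**5)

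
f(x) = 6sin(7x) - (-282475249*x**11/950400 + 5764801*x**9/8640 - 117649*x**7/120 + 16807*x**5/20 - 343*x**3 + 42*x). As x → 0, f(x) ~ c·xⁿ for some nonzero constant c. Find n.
13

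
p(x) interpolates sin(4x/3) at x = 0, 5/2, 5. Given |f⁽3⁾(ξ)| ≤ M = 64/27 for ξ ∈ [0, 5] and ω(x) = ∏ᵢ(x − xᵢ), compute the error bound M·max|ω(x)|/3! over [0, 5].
1000*sqrt(3)/729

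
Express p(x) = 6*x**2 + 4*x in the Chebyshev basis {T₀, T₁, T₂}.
(3)T₀ + (4)T₁ + (3)T₂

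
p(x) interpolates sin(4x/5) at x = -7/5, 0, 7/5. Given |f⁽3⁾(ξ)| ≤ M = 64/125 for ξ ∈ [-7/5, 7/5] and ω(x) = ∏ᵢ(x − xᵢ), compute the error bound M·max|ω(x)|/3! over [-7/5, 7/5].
21952*sqrt(3)/421875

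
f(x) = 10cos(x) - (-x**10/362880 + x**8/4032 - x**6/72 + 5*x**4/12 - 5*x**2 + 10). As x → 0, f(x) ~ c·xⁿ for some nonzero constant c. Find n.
12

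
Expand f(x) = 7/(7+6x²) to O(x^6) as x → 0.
1 - 6*x**2/7 + 36*x**4/49 + O(x**6)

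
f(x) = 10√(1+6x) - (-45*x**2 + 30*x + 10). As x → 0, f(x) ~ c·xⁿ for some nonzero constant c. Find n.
3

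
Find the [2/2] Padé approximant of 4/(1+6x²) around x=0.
4/(6*x**2 + 1)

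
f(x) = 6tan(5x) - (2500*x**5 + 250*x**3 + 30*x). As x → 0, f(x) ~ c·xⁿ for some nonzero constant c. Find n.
7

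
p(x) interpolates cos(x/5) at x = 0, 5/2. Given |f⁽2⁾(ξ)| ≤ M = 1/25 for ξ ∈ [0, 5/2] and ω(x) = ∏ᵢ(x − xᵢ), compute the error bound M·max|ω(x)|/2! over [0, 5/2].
1/32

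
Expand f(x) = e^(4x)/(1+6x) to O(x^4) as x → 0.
1 - 2*x + 20*x**2 - 328*x**3/3 + O(x**4)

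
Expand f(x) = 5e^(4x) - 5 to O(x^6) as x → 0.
20*x + 40*x**2 + 160*x**3/3 + 160*x**4/3 + 128*x**5/3 + O(x**6)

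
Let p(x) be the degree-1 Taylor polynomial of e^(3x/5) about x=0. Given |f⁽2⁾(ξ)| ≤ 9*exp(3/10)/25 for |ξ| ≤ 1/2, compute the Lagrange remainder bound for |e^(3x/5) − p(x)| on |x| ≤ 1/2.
9*exp(3/10)/200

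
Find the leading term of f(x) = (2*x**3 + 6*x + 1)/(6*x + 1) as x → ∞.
x**2/3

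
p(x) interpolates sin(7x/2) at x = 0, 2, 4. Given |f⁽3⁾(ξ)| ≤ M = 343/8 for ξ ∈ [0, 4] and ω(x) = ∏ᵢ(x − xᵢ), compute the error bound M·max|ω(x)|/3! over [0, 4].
343*sqrt(3)/27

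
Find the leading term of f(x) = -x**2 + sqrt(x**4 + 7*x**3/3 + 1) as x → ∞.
7*x/6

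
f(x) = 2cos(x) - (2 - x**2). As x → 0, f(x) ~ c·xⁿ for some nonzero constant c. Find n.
4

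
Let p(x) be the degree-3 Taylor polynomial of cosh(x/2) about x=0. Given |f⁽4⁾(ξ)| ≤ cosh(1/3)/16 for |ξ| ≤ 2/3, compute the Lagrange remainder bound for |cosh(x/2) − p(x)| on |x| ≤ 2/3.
cosh(1/3)/1944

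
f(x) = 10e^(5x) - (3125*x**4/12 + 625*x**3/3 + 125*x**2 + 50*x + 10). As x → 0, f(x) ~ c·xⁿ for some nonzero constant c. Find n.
5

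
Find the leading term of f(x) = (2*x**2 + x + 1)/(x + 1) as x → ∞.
2*x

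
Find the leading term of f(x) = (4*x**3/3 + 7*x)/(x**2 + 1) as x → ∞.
4*x/3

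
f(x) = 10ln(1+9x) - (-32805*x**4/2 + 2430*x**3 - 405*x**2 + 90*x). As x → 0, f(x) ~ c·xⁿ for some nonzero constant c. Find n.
5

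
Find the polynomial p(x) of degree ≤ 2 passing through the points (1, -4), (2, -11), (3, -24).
-3*x**2 + 2*x - 3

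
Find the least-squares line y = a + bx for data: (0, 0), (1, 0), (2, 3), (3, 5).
a = -7/10, b = 9/5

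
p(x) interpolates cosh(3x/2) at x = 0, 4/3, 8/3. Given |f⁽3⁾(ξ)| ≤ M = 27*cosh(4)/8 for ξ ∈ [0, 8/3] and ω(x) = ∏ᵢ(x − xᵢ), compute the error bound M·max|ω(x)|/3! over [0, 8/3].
8*sqrt(3)*cosh(4)/27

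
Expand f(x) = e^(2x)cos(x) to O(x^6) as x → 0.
1 + 2*x + 3*x**2/2 + x**3/3 - 7*x**4/24 - 19*x**5/60 + O(x**6)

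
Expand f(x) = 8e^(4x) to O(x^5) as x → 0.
8 + 32*x + 64*x**2 + 256*x**3/3 + 256*x**4/3 + O(x**5)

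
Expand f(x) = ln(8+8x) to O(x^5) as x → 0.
log(8) + x - x**2/2 + x**3/3 - x**4/4 + O(x**5)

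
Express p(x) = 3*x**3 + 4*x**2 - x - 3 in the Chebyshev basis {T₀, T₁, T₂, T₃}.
-T₀ + (5/4)T₁ + (2)T₂ + (3/4)T₃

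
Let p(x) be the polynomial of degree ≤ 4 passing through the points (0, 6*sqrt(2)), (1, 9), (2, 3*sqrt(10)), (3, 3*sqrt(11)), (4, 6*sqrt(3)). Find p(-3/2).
-6237/32 - 1155*sqrt(11)/32 + 945*sqrt(3)/64 + 3465*sqrt(2)/64 + 4455*sqrt(10)/64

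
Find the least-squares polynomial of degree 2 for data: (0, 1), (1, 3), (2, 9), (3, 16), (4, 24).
23/35 + (153/70)x + (13/14)x²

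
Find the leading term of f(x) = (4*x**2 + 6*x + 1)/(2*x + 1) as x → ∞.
2*x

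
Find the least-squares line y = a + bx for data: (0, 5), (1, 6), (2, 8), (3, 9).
a = 49/10, b = 7/5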